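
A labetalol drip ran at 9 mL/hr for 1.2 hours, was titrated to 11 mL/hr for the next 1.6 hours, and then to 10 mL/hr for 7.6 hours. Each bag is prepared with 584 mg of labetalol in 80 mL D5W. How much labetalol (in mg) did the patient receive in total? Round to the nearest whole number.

762 mg

Concentration = 584 mg ÷ 80 mL = 7.3 mg/mL
Stage 1: 9 mL/hr × 1.2 hr = 10.8 mL → 10.8 mL × 7.3 mg/mL = 78.84 mg
Stage 2: 11 mL/hr × 1.6 hr = 17.6 mL → 17.6 mL × 7.3 mg/mL = 128.48 mg
Stage 3: 10 mL/hr × 7.6 hr = 76 mL → 76 mL × 7.3 mg/mL = 554.8 mg
Total = 78.84 + 128.48 + 554.8 = 762.12 mg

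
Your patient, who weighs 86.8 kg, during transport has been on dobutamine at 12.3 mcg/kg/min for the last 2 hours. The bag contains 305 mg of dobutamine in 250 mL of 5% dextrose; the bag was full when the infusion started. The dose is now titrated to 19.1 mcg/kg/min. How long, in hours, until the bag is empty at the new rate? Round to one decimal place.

Initial rate:
Dose = 12.3 mcg/kg/min × 86.8 kg = 1067.64 mcg/min
1067.64 mcg/min × 60 min/hr = 64058.4 mcg/hr
Concentration = 305 mg ÷ 250 mL = 1.22 mg/mL = 1220 mcg/mL
Rate = 64058.4 mcg/hr ÷ 1220 mcg/mL = 52.50689 mL/hr
Volume infused so far = 52.50689 mL/hr × 2 hr = 105.0138 mL
Volume remaining = 250 − 105.0138 = 144.9862 mL
New rate:
Dose = 19.1 mcg/kg/min × 86.8 kg = 1657.88 mcg/min
1657.88 mcg/min × 60 min/hr = 99472.8 mcg/hr
Rate = 99472.8 mcg/hr ÷ 1220 mcg/mL = 81.53508 mL/hr
Time remaining = 144.9862 mL ÷ 81.53508 mL/hr = 1.778207 hr

1.8 hours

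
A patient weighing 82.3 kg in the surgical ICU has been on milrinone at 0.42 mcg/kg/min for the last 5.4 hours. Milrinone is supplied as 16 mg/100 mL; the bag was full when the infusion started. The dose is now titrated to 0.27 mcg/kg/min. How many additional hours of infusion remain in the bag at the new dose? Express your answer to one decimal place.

Initial rate:
Dose = 0.42 mcg/kg/min × 82.3 kg = 34.566 mcg/min
34.566 mcg/min × 60 min/hr = 2073.96 mcg/hr
Concentration = 16 mg ÷ 100 mL = 0.16 mg/mL = 160 mcg/mL
Rate = 2073.96 mcg/hr ÷ 160 mcg/mL = 12.96225 mL/hr
Volume infused so far = 12.96225 mL/hr × 5.4 hr = 69.99615 mL
Volume remaining = 100 − 69.99615 = 30.00385 mL
New rate:
Dose = 0.27 mcg/kg/min × 82.3 kg = 22.221 mcg/min
22.221 mcg/min × 60 min/hr = 1333.26 mcg/hr
Rate = 1333.26 mcg/hr ÷ 160 mcg/mL = 8.332875 mL/hr
Time remaining = 30.00385 mL ÷ 8.332875 mL/hr = 3.60066 hr

3.6 hours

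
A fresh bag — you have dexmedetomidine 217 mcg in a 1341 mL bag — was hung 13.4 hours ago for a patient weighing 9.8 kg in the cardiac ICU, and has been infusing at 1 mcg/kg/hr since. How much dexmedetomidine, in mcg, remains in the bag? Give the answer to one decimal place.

Dose = 1 mcg/kg/hr × 9.8 kg = 9.8 mcg/hr
Concentration = 217 mcg ÷ 1341 mL = 0.1618195 mcg/mL
Rate = 9.8 mcg/hr ÷ 0.1618195 mcg/mL = 60.56129 mL/hr
Volume infused = 60.56129 mL/hr × 13.4 hr = 811.5213 mL
Volume remaining = 1341 − 811.5213 = 529.4787 mL
Drug remaining = 529.4787 mL × 0.1618195 mcg/mL = 85.68 mcg

85.7 mcg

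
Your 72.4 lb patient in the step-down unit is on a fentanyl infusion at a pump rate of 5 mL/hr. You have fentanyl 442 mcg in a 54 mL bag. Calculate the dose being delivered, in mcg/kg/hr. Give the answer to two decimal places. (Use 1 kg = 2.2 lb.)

Weight = 72.4 lb ÷ 2.2 lb/kg = 32.90909 kg
Concentration = 442 mcg ÷ 54 mL = 8.185185 mcg/mL
Drug rate = 5 mL/hr × 8.185185 mcg/mL = 40.92593 mcg/hr
40.92593 mcg/hr ÷ 32.90909 kg = 1.243605 mcg/kg/hr

1.24 mcg/kg/hr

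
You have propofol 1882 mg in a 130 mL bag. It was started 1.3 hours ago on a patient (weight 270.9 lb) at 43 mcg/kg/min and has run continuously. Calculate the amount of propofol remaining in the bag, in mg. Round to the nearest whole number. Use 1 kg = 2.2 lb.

Weight = 270.9 lb ÷ 2.2 lb/kg = 123.1364 kg
Dose = 43 mcg/kg/min × 123.1364 kg = 5294.864 mcg/min
5294.864 mcg/min × 60 min/hr = 317691.8 mcg/hr
Concentration = 1882 mg ÷ 130 mL = 14.47692 mg/mL = 14476.92 mcg/mL
Rate = 317691.8 mcg/hr ÷ 14476.92 mcg/mL = 21.94471 mL/hr
Volume infused = 21.94471 mL/hr × 1.3 hr = 28.52812 mL
Volume remaining = 130 − 28.52812 = 101.4719 mL
Drug remaining = 101.4719 mL × 14476.92 mcg/mL = 1469001 mcg = 1469.001 mg

1469 mg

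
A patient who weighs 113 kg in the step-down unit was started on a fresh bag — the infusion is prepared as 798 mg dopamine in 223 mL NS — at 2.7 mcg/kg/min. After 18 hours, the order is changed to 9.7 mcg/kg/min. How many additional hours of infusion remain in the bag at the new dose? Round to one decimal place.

Initial rate:
Dose = 2.7 mcg/kg/min × 113 kg = 305.1 mcg/min
305.1 mcg/min × 60 min/hr = 18306 mcg/hr
Concentration = 798 mg ÷ 223 mL = 3.578475 mg/mL = 3578.475 mcg/mL
Rate = 18306 mcg/hr ÷ 3578.475 mcg/mL = 5.115586 mL/hr
Volume infused so far = 5.115586 mL/hr × 18 hr = 92.08056 mL
Volume remaining = 223 − 92.08056 = 130.9194 mL
New rate:
Dose = 9.7 mcg/kg/min × 113 kg = 1096.1 mcg/min
1096.1 mcg/min × 60 min/hr = 65766 mcg/hr
Rate = 65766 mcg/hr ÷ 3578.475 mcg/mL = 18.37822 mL/hr
Time remaining = 130.9194 mL ÷ 18.37822 mL/hr = 7.12362 hr

7.1 hours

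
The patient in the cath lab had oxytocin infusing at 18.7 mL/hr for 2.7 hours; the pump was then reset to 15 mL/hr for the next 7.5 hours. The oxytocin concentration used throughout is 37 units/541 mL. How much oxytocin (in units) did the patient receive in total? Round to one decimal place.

Concentration = 37 units ÷ 541 mL = 0.06839187 units/mL
Stage 1: 18.7 mL/hr × 2.7 hr = 50.49 mL → 50.49 mL × 0.06839187 units/mL = 3.453105 units
Stage 2: 15 mL/hr × 7.5 hr = 112.5 mL → 112.5 mL × 0.06839187 units/mL = 7.694085 units
Total = 3.453105 + 7.694085 = 11.14719 units

11.1 units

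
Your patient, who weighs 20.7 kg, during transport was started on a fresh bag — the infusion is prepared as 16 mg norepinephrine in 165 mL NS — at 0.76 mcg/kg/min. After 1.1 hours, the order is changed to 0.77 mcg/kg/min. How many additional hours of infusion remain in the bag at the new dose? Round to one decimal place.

15.6 hours

Initial rate:
Dose = 0.76 mcg/kg/min × 20.7 kg = 15.732 mcg/min
15.732 mcg/min × 60 min/hr = 943.92 mcg/hr
Concentration = 16 mg ÷ 165 mL = 0.0969697 mg/mL = 96.9697 mcg/mL
Rate = 943.92 mcg/hr ÷ 96.9697 mcg/mL = 9.734175 mL/hr
Volume infused so far = 9.734175 mL/hr × 1.1 hr = 10.70759 mL
Volume remaining = 165 − 10.70759 = 154.2924 mL
New rate:
Dose = 0.77 mcg/kg/min × 20.7 kg = 15.939 mcg/min
15.939 mcg/min × 60 min/hr = 956.34 mcg/hr
Rate = 956.34 mcg/hr ÷ 96.9697 mcg/mL = 9.862256 mL/hr
Time remaining = 154.2924 mL ÷ 9.862256 mL/hr = 15.64474 hr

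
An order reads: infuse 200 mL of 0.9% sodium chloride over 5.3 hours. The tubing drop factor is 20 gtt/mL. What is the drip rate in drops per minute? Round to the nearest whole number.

200 mL ÷ (5.3 hr × 60 = 318 min) = 0.6289308 mL/min
0.6289308 mL/min × 20 gtt/mL = 12.57862 gtt/min

13 gtt/min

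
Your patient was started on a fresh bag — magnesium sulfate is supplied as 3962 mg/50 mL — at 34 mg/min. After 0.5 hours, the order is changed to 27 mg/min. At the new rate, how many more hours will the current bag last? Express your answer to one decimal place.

Initial rate:
34 mg/min × 60 min/hr = 2040 mg/hr
Concentration = 3962 mg ÷ 50 mL = 79.24 mg/mL
Rate = 2040 mg/hr ÷ 79.24 mg/mL = 25.74457 mL/hr
Volume infused so far = 25.74457 mL/hr × 0.5 hr = 12.87229 mL
Volume remaining = 50 − 12.87229 = 37.12771 mL
New rate:
27 mg/min × 60 min/hr = 1620 mg/hr
Rate = 1620 mg/hr ÷ 79.24 mg/mL = 20.44422 mL/hr
Time remaining = 37.12771 mL ÷ 20.44422 mL/hr = 1.816049 hr

1.8 hours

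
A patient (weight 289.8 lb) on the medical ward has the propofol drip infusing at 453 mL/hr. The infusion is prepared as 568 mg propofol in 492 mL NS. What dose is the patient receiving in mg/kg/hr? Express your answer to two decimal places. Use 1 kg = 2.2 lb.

3.97 mg/kg/hr

Weight = 289.8 lb ÷ 2.2 lb/kg = 131.7273 kg
Concentration = 568 mg ÷ 492 mL = 1.154472 mg/mL
Drug rate = 453 mL/hr × 1.154472 mg/mL = 522.9756 mg/hr
522.9756 mg/hr ÷ 131.7273 kg = 3.970139 mg/kg/hr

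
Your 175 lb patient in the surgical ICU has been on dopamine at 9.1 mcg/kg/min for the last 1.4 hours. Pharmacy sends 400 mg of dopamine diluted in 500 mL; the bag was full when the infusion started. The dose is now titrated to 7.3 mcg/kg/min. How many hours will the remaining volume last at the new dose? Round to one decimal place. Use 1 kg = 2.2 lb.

Initial rate:
Weight = 175 lb ÷ 2.2 lb/kg = 79.54545 kg
Dose = 9.1 mcg/kg/min × 79.54545 kg = 723.8636 mcg/min
723.8636 mcg/min × 60 min/hr = 43431.82 mcg/hr
Concentration = 400 mg ÷ 500 mL = 0.8 mg/mL = 800 mcg/mL
Rate = 43431.82 mcg/hr ÷ 800 mcg/mL = 54.28977 mL/hr
Volume infused so far = 54.28977 mL/hr × 1.4 hr = 76.00568 mL
Volume remaining = 500 − 76.00568 = 423.9943 mL
New rate:
Dose = 7.3 mcg/kg/min × 79.54545 kg = 580.6818 mcg/min
580.6818 mcg/min × 60 min/hr = 34840.91 mcg/hr
Rate = 34840.91 mcg/hr ÷ 800 mcg/mL = 43.55114 mL/hr
Time remaining = 423.9943 mL ÷ 43.55114 mL/hr = 9.735551 hr

9.7 hours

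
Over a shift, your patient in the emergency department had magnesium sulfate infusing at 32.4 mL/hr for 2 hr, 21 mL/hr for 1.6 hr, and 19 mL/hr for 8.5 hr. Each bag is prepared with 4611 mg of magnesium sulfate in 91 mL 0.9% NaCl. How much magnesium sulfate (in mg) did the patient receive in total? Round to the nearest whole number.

13169 mg

Concentration = 4611 mg ÷ 91 mL = 50.67033 mg/mL
Stage 1: 32.4 mL/hr × 2 hr = 64.8 mL → 64.8 mL × 50.67033 mg/mL = 3283.437 mg
Stage 2: 21 mL/hr × 1.6 hr = 33.6 mL → 33.6 mL × 50.67033 mg/mL = 1702.523 mg
Stage 3: 19 mL/hr × 8.5 hr = 161.5 mL → 161.5 mL × 50.67033 mg/mL = 8183.258 mg
Total = 3283.437 + 1702.523 + 8183.258 = 13169.22 mg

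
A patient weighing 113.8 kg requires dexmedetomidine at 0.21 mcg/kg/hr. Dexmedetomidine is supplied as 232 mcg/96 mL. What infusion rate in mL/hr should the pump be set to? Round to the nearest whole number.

Dose = 0.21 mcg/kg/hr × 113.8 kg = 23.898 mcg/hr
Concentration = 232 mcg ÷ 96 mL = 2.416667 mcg/mL
Rate = 23.898 mcg/hr ÷ 2.416667 mcg/mL = 9.888828 mL/hr

10 mL/hr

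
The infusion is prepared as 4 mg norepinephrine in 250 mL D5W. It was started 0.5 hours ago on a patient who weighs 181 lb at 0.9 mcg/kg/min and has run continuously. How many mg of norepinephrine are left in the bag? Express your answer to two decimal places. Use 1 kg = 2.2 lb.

1.78 mg

Weight = 181 lb ÷ 2.2 lb/kg = 82.27273 kg
Dose = 0.9 mcg/kg/min × 82.27273 kg = 74.04545 mcg/min
74.04545 mcg/min × 60 min/hr = 4442.727 mcg/hr
Concentration = 4 mg ÷ 250 mL = 0.016 mg/mL = 16 mcg/mL
Rate = 4442.727 mcg/hr ÷ 16 mcg/mL = 277.6705 mL/hr
Volume infused = 277.6705 mL/hr × 0.5 hr = 138.8352 mL
Volume remaining = 250 − 138.8352 = 111.1648 mL
Drug remaining = 111.1648 mL × 16 mcg/mL = 1778.636 mcg = 1.778636 mg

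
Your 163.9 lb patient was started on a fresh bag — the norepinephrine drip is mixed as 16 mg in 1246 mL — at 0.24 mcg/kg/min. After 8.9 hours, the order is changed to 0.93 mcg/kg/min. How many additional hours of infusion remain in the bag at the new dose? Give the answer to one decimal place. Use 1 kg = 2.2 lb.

1.6 hours

Initial rate:
Weight = 163.9 lb ÷ 2.2 lb/kg = 74.5 kg
Dose = 0.24 mcg/kg/min × 74.5 kg = 17.88 mcg/min
17.88 mcg/min × 60 min/hr = 1072.8 mcg/hr
Concentration = 16 mg ÷ 1246 mL = 0.01284109 mg/mL = 12.84109 mcg/mL
Rate = 1072.8 mcg/hr ÷ 12.84109 mcg/mL = 83.5443 mL/hr
Volume infused so far = 83.5443 mL/hr × 8.9 hr = 743.5443 mL
Volume remaining = 1246 − 743.5443 = 502.4557 mL
New rate:
Dose = 0.93 mcg/kg/min × 74.5 kg = 69.285 mcg/min
69.285 mcg/min × 60 min/hr = 4157.1 mcg/hr
Rate = 4157.1 mcg/hr ÷ 12.84109 mcg/mL = 323.7342 mL/hr
Time remaining = 502.4557 mL ÷ 323.7342 mL/hr = 1.552063 hr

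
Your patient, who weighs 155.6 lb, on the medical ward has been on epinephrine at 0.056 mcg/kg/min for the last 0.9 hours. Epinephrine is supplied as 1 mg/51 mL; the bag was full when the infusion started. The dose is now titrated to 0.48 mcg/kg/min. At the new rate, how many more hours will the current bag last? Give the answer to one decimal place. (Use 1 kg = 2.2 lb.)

Initial rate:
Weight = 155.6 lb ÷ 2.2 lb/kg = 70.72727 kg
Dose = 0.056 mcg/kg/min × 70.72727 kg = 3.960727 mcg/min
3.960727 mcg/min × 60 min/hr = 237.6436 mcg/hr
Concentration = 1 mg ÷ 51 mL = 0.01960784 mg/mL = 19.60784 mcg/mL
Rate = 237.6436 mcg/hr ÷ 19.60784 mcg/mL = 12.11983 mL/hr
Volume infused so far = 12.11983 mL/hr × 0.9 hr = 10.90784 mL
Volume remaining = 51 − 10.90784 = 40.09216 mL
New rate:
Dose = 0.48 mcg/kg/min × 70.72727 kg = 33.94909 mcg/min
33.94909 mcg/min × 60 min/hr = 2036.945 mcg/hr
Rate = 2036.945 mcg/hr ÷ 19.60784 mcg/mL = 103.8842 mL/hr
Time remaining = 40.09216 mL ÷ 103.8842 mL/hr = 0.3859312 hr

0.4 hours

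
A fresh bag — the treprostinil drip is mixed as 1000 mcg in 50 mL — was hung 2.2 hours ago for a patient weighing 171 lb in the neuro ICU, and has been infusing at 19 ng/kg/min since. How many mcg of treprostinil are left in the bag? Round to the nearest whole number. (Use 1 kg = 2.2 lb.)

Weight = 171 lb ÷ 2.2 lb/kg = 77.72727 kg
Dose = 19 ng/kg/min × 77.72727 kg = 1476.818 ng/min
1476.818 ng/min × 60 min/hr = 88609.09 ng/hr
Concentration = 1000 mcg ÷ 50 mL = 20 mcg/mL = 20000 ng/mL
Rate = 88609.09 ng/hr ÷ 20000 ng/mL = 4.430455 mL/hr
Volume infused = 4.430455 mL/hr × 2.2 hr = 9.747 mL
Volume remaining = 50 − 9.747 = 40.253 mL
Drug remaining = 40.253 mL × 20000 ng/mL = 805060 ng = 805.06 mcg

805 mcg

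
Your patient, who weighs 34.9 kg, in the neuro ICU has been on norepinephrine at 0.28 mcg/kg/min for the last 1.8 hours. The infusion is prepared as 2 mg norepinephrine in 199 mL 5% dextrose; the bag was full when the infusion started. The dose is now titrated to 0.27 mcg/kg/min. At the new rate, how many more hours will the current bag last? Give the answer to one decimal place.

Initial rate:
Dose = 0.28 mcg/kg/min × 34.9 kg = 9.772 mcg/min
9.772 mcg/min × 60 min/hr = 586.32 mcg/hr
Concentration = 2 mg ÷ 199 mL = 0.01005025 mg/mL = 10.05025 mcg/mL
Rate = 586.32 mcg/hr ÷ 10.05025 mcg/mL = 58.33884 mL/hr
Volume infused so far = 58.33884 mL/hr × 1.8 hr = 105.0099 mL
Volume remaining = 199 − 105.0099 = 93.99009 mL
New rate:
Dose = 0.27 mcg/kg/min × 34.9 kg = 9.423 mcg/min
9.423 mcg/min × 60 min/hr = 565.38 mcg/hr
Rate = 565.38 mcg/hr ÷ 10.05025 mcg/mL = 56.25531 mL/hr
Time remaining = 93.99009 mL ÷ 56.25531 mL/hr = 1.670777 hr

1.7 hours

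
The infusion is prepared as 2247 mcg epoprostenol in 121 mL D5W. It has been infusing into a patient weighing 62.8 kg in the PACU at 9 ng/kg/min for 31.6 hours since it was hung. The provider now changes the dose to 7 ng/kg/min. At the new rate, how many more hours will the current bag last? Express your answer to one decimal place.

Initial rate:
Dose = 9 ng/kg/min × 62.8 kg = 565.2 ng/min
565.2 ng/min × 60 min/hr = 33912 ng/hr
Concentration = 2247 mcg ÷ 121 mL = 18.57025 mcg/mL = 18570.25 ng/mL
Rate = 33912 ng/hr ÷ 18570.25 ng/mL = 1.826147 mL/hr
Volume infused so far = 1.826147 mL/hr × 31.6 hr = 57.70624 mL
Volume remaining = 121 − 57.70624 = 63.29376 mL
New rate:
Dose = 7 ng/kg/min × 62.8 kg = 439.6 ng/min
439.6 ng/min × 60 min/hr = 26376 ng/hr
Rate = 26376 ng/hr ÷ 18570.25 ng/mL = 1.420336 mL/hr
Time remaining = 63.29376 mL ÷ 1.420336 mL/hr = 44.56251 hr

44.6 hours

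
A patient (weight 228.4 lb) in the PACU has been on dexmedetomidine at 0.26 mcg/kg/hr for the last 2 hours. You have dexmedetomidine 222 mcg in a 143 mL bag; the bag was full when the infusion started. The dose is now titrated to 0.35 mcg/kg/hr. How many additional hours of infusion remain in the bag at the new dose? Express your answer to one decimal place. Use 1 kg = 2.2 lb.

4.6 hours

Initial rate:
Weight = 228.4 lb ÷ 2.2 lb/kg = 103.8182 kg
Dose = 0.26 mcg/kg/hr × 103.8182 kg = 26.99273 mcg/hr
Concentration = 222 mcg ÷ 143 mL = 1.552448 mcg/mL
Rate = 26.99273 mcg/hr ÷ 1.552448 mcg/mL = 17.38721 mL/hr
Volume infused so far = 17.38721 mL/hr × 2 hr = 34.77441 mL
Volume remaining = 143 − 34.77441 = 108.2256 mL
New rate:
Dose = 0.35 mcg/kg/hr × 103.8182 kg = 36.33636 mcg/hr
Rate = 36.33636 mcg/hr ÷ 1.552448 mcg/mL = 23.40586 mL/hr
Time remaining = 108.2256 mL ÷ 23.40586 mL/hr = 4.623868 hr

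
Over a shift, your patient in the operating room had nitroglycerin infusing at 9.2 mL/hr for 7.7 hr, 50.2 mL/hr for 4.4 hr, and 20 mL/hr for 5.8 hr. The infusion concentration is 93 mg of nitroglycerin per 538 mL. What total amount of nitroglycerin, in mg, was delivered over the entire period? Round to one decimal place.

70.5 mg

Concentration = 93 mg ÷ 538 mL = 0.1728625 mg/mL
Stage 1: 9.2 mL/hr × 7.7 hr = 70.84 mL → 70.84 mL × 0.1728625 mg/mL = 12.24558 mg
Stage 2: 50.2 mL/hr × 4.4 hr = 220.88 mL → 220.88 mL × 0.1728625 mg/mL = 38.18186 mg
Stage 3: 20 mL/hr × 5.8 hr = 116 mL → 116 mL × 0.1728625 mg/mL = 20.05204 mg
Total = 12.24558 + 38.18186 + 20.05204 = 70.47948 mg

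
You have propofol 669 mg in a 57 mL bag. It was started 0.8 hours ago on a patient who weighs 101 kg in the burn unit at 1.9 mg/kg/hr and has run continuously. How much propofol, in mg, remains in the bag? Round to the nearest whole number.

515 mg

Dose = 1.9 mg/kg/hr × 101 kg = 191.9 mg/hr
Concentration = 669 mg ÷ 57 mL = 11.73684 mg/mL
Rate = 191.9 mg/hr ÷ 11.73684 mg/mL = 16.35022 mL/hr
Volume infused = 16.35022 mL/hr × 0.8 hr = 13.08018 mL
Volume remaining = 57 − 13.08018 = 43.91982 mL
Drug remaining = 43.91982 mL × 11.73684 mg/mL = 515.48 mg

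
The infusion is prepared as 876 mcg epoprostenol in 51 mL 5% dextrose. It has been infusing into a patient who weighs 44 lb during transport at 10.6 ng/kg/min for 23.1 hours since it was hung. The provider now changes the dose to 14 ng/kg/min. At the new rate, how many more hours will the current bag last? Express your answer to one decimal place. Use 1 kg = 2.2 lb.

34.7 hours

Initial rate:
Weight = 44 lb ÷ 2.2 lb/kg = 20 kg
Dose = 10.6 ng/kg/min × 20 kg = 212 ng/min
212 ng/min × 60 min/hr = 12720 ng/hr
Concentration = 876 mcg ÷ 51 mL = 17.17647 mcg/mL = 17176.47 ng/mL
Rate = 12720 ng/hr ÷ 17176.47 ng/mL = 0.7405479 mL/hr
Volume infused so far = 0.7405479 mL/hr × 23.1 hr = 17.10666 mL
Volume remaining = 51 − 17.10666 = 33.89334 mL
New rate:
Dose = 14 ng/kg/min × 20 kg = 280 ng/min
280 ng/min × 60 min/hr = 16800 ng/hr
Rate = 16800 ng/hr ÷ 17176.47 ng/mL = 0.9780822 mL/hr
Time remaining = 33.89334 mL ÷ 0.9780822 mL/hr = 34.65286 hr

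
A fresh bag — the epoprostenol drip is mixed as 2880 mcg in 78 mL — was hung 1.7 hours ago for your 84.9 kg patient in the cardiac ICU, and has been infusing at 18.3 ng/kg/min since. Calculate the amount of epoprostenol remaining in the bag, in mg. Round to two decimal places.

Dose = 18.3 ng/kg/min × 84.9 kg = 1553.67 ng/min
1553.67 ng/min × 60 min/hr = 93220.2 ng/hr
Concentration = 2880 mcg ÷ 78 mL = 36.92308 mcg/mL = 36923.08 ng/mL
Rate = 93220.2 ng/hr ÷ 36923.08 ng/mL = 2.524714 mL/hr
Volume infused = 2.524714 mL/hr × 1.7 hr = 4.292013 mL
Volume remaining = 78 − 4.292013 = 73.70799 mL
Drug remaining = 73.70799 mL × 36923.08 ng/mL = 2721526 ng = 2.721526 mg

2.72 mg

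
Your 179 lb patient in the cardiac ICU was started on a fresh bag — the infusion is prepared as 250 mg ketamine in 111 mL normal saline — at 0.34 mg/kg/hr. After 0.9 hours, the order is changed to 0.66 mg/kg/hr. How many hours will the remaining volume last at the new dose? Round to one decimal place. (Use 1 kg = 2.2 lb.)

4.2 hours

Initial rate:
Weight = 179 lb ÷ 2.2 lb/kg = 81.36364 kg
Dose = 0.34 mg/kg/hr × 81.36364 kg = 27.66364 mg/hr
Concentration = 250 mg ÷ 111 mL = 2.252252 mg/mL
Rate = 27.66364 mg/hr ÷ 2.252252 mg/mL = 12.28265 mL/hr
Volume infused so far = 12.28265 mL/hr × 0.9 hr = 11.05439 mL
Volume remaining = 111 − 11.05439 = 99.94561 mL
New rate:
Dose = 0.66 mg/kg/hr × 81.36364 kg = 53.7 mg/hr
Rate = 53.7 mg/hr ÷ 2.252252 mg/mL = 23.8428 mL/hr
Time remaining = 99.94561 mL ÷ 23.8428 mL/hr = 4.191857 hr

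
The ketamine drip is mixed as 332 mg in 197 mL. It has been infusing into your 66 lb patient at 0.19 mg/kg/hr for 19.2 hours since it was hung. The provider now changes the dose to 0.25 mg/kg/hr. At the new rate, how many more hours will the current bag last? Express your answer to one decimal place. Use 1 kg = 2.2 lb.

Initial rate:
Weight = 66 lb ÷ 2.2 lb/kg = 30 kg
Dose = 0.19 mg/kg/hr × 30 kg = 5.7 mg/hr
Concentration = 332 mg ÷ 197 mL = 1.685279 mg/mL
Rate = 5.7 mg/hr ÷ 1.685279 mg/mL = 3.382229 mL/hr
Volume infused so far = 3.382229 mL/hr × 19.2 hr = 64.9388 mL
Volume remaining = 197 − 64.9388 = 132.0612 mL
New rate:
Dose = 0.25 mg/kg/hr × 30 kg = 7.5 mg/hr
Rate = 7.5 mg/hr ÷ 1.685279 mg/mL = 4.450301 mL/hr
Time remaining = 132.0612 mL ÷ 4.450301 mL/hr = 29.67467 hr

29.7 hours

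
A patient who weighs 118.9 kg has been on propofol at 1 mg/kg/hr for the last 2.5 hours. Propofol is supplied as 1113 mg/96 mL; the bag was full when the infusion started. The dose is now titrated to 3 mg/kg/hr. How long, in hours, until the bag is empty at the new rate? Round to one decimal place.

Initial rate:
Dose = 1 mg/kg/hr × 118.9 kg = 118.9 mg/hr
Concentration = 1113 mg ÷ 96 mL = 11.59375 mg/mL
Rate = 118.9 mg/hr ÷ 11.59375 mg/mL = 10.25553 mL/hr
Volume infused so far = 10.25553 mL/hr × 2.5 hr = 25.63881 mL
Volume remaining = 96 − 25.63881 = 70.36119 mL
New rate:
Dose = 3 mg/kg/hr × 118.9 kg = 356.7 mg/hr
Rate = 356.7 mg/hr ÷ 11.59375 mg/mL = 30.76658 mL/hr
Time remaining = 70.36119 mL ÷ 30.76658 mL/hr = 2.286936 hr

2.3 hours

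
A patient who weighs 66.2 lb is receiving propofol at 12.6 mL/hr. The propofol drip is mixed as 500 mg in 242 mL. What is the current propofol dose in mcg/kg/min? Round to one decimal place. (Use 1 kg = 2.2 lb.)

Weight = 66.2 lb ÷ 2.2 lb/kg = 30.09091 kg
Concentration = 500 mg ÷ 242 mL = 2.066116 mg/mL = 2066.116 mcg/mL
Drug rate = 12.6 mL/hr × 2066.116 mcg/mL = 26033.06 mcg/hr
26033.06 mcg/hr ÷ 60 min/hr = 433.8843 mcg/min
433.8843 mcg/min ÷ 30.09091 kg = 14.41912 mcg/kg/min

14.4 mcg/kg/min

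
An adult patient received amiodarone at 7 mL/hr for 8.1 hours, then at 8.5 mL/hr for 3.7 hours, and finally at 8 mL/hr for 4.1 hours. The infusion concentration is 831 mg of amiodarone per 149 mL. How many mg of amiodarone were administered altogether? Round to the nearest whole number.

675 mg

Concentration = 831 mg ÷ 149 mL = 5.577181 mg/mL
Stage 1: 7 mL/hr × 8.1 hr = 56.7 mL → 56.7 mL × 5.577181 mg/mL = 316.2262 mg
Stage 2: 8.5 mL/hr × 3.7 hr = 31.45 mL → 31.45 mL × 5.577181 mg/mL = 175.4023 mg
Stage 3: 8 mL/hr × 4.1 hr = 32.8 mL → 32.8 mL × 5.577181 mg/mL = 182.9315 mg
Total = 316.2262 + 175.4023 + 182.9315 = 674.5601 mg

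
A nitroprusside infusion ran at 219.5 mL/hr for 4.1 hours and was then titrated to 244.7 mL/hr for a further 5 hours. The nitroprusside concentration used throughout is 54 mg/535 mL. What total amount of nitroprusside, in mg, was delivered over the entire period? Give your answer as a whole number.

214 mg

Concentration = 54 mg ÷ 535 mL = 0.1009346 mg/mL
Stage 1: 219.5 mL/hr × 4.1 hr = 899.95 mL → 899.95 mL × 0.1009346 mg/mL = 90.83607 mg
Stage 2: 244.7 mL/hr × 5 hr = 1223.5 mL → 1223.5 mL × 0.1009346 mg/mL = 123.4935 mg
Total = 90.83607 + 123.4935 = 214.3295 mg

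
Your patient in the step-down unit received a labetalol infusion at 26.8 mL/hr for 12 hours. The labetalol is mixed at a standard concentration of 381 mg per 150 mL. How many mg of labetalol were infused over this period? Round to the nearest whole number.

817 mg

Concentration = 381 mg ÷ 150 mL = 2.54 mg/mL
Drug rate = 26.8 mL/hr × 2.54 mg/mL = 68.072 mg/hr
Total = 68.072 mg/hr × 12 hr = 816.864 mg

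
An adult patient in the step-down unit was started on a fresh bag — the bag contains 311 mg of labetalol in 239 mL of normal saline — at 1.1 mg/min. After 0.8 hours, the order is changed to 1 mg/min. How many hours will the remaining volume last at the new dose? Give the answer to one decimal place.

4.3 hours

Initial rate:
1.1 mg/min × 60 min/hr = 66 mg/hr
Concentration = 311 mg ÷ 239 mL = 1.301255 mg/mL
Rate = 66 mg/hr ÷ 1.301255 mg/mL = 50.72026 mL/hr
Volume infused so far = 50.72026 mL/hr × 0.8 hr = 40.57621 mL
Volume remaining = 239 − 40.57621 = 198.4238 mL
New rate:
1 mg/min × 60 min/hr = 60 mg/hr
Rate = 60 mg/hr ÷ 1.301255 mg/mL = 46.10932 mL/hr
Time remaining = 198.4238 mL ÷ 46.10932 mL/hr = 4.303333 hr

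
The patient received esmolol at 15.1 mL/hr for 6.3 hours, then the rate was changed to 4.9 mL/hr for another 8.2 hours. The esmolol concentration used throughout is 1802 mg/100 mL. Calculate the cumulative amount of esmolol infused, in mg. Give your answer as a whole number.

2438 mg

Concentration = 1802 mg ÷ 100 mL = 18.02 mg/mL
Stage 1: 15.1 mL/hr × 6.3 hr = 95.13 mL → 95.13 mL × 18.02 mg/mL = 1714.243 mg
Stage 2: 4.9 mL/hr × 8.2 hr = 40.18 mL → 40.18 mL × 18.02 mg/mL = 724.0436 mg
Total = 1714.243 + 724.0436 = 2438.286 mg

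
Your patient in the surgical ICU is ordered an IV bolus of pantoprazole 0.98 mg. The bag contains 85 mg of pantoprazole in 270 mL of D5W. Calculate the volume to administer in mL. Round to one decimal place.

Concentration = 85 mg ÷ 270 mL = 0.3148148 mg/mL
Volume = 0.98 mg ÷ 0.3148148 mg/mL = 3.112941 mL

3.1 mL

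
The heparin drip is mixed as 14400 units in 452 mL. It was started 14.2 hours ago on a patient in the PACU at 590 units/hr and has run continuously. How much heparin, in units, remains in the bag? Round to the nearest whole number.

6022 units

Concentration = 14400 units ÷ 452 mL = 31.85841 units/mL
Rate = 590 units/hr ÷ 31.85841 units/mL = 18.51944 mL/hr
Volume infused = 18.51944 mL/hr × 14.2 hr = 262.9761 mL
Volume remaining = 452 − 262.9761 = 189.0239 mL
Drug remaining = 189.0239 mL × 31.85841 units/mL = 6022 units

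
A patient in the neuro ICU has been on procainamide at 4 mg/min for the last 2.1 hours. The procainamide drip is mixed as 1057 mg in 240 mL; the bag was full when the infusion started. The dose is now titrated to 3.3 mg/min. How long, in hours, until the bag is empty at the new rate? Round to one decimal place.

2.8 hours

Initial rate:
4 mg/min × 60 min/hr = 240 mg/hr
Concentration = 1057 mg ÷ 240 mL = 4.404167 mg/mL
Rate = 240 mg/hr ÷ 4.404167 mg/mL = 54.49385 mL/hr
Volume infused so far = 54.49385 mL/hr × 2.1 hr = 114.4371 mL
Volume remaining = 240 − 114.4371 = 125.5629 mL
New rate:
3.3 mg/min × 60 min/hr = 198 mg/hr
Rate = 198 mg/hr ÷ 4.404167 mg/mL = 44.95743 mL/hr
Time remaining = 125.5629 mL ÷ 44.95743 mL/hr = 2.792929 hr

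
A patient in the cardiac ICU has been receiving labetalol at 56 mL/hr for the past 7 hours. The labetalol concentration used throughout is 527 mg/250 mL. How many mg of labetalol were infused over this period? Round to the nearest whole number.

826 mg

Concentration = 527 mg ÷ 250 mL = 2.108 mg/mL
Drug rate = 56 mL/hr × 2.108 mg/mL = 118.048 mg/hr
Total = 118.048 mg/hr × 7 hr = 826.336 mg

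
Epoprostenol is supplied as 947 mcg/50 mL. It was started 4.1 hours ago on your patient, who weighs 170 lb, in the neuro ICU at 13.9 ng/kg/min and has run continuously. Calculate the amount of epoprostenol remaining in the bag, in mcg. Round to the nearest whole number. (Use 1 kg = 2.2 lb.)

Weight = 170 lb ÷ 2.2 lb/kg = 77.27273 kg
Dose = 13.9 ng/kg/min × 77.27273 kg = 1074.091 ng/min
1074.091 ng/min × 60 min/hr = 64445.45 ng/hr
Concentration = 947 mcg ÷ 50 mL = 18.94 mcg/mL = 18940 ng/mL
Rate = 64445.45 ng/hr ÷ 18940 ng/mL = 3.402611 mL/hr
Volume infused = 3.402611 mL/hr × 4.1 hr = 13.95071 mL
Volume remaining = 50 − 13.95071 = 36.04929 mL
Drug remaining = 36.04929 mL × 18940 ng/mL = 682773.6 ng = 682.7736 mcg

683 mcg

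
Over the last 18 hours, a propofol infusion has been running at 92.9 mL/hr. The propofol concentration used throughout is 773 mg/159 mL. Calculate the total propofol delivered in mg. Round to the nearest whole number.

Concentration = 773 mg ÷ 159 mL = 4.861635 mg/mL = 4861.635 mcg/mL
Drug rate = 92.9 mL/hr × 4861.635 mcg/mL = 451645.9 mcg/hr
Total = 451645.9 mcg/hr × 18 hr = 8129626 mcg = 8129.626 mg

8130 mg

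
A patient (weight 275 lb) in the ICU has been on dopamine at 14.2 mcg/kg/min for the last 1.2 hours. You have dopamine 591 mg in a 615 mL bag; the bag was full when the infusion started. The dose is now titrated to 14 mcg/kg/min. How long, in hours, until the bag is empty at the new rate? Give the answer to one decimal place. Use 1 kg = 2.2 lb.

4.4 hours

Initial rate:
Weight = 275 lb ÷ 2.2 lb/kg = 125 kg
Dose = 14.2 mcg/kg/min × 125 kg = 1775 mcg/min
1775 mcg/min × 60 min/hr = 106500 mcg/hr
Concentration = 591 mg ÷ 615 mL = 0.9609756 mg/mL = 960.9756 mcg/mL
Rate = 106500 mcg/hr ÷ 960.9756 mcg/mL = 110.8249 mL/hr
Volume infused so far = 110.8249 mL/hr × 1.2 hr = 132.9898 mL
Volume remaining = 615 − 132.9898 = 482.0102 mL
New rate:
Dose = 14 mcg/kg/min × 125 kg = 1750 mcg/min
1750 mcg/min × 60 min/hr = 105000 mcg/hr
Rate = 105000 mcg/hr ÷ 960.9756 mcg/mL = 109.264 mL/hr
Time remaining = 482.0102 mL ÷ 109.264 mL/hr = 4.411429 hr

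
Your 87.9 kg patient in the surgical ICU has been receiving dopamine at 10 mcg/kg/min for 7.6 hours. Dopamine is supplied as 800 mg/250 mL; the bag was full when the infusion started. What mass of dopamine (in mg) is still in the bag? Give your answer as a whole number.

Dose = 10 mcg/kg/min × 87.9 kg = 879 mcg/min
879 mcg/min × 60 min/hr = 52740 mcg/hr
Concentration = 800 mg ÷ 250 mL = 3.2 mg/mL = 3200 mcg/mL
Rate = 52740 mcg/hr ÷ 3200 mcg/mL = 16.48125 mL/hr
Volume infused = 16.48125 mL/hr × 7.6 hr = 125.2575 mL
Volume remaining = 250 − 125.2575 = 124.7425 mL
Drug remaining = 124.7425 mL × 3200 mcg/mL = 399176 mcg = 399.176 mg

399 mg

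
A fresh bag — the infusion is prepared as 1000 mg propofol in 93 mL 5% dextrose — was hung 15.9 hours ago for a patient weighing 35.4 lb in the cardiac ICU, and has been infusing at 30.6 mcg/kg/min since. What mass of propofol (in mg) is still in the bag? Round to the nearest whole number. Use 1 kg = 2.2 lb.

Weight = 35.4 lb ÷ 2.2 lb/kg = 16.09091 kg
Dose = 30.6 mcg/kg/min × 16.09091 kg = 492.3818 mcg/min
492.3818 mcg/min × 60 min/hr = 29542.91 mcg/hr
Concentration = 1000 mg ÷ 93 mL = 10.75269 mg/mL = 10752.69 mcg/mL
Rate = 29542.91 mcg/hr ÷ 10752.69 mcg/mL = 2.747491 mL/hr
Volume infused = 2.747491 mL/hr × 15.9 hr = 43.6851 mL
Volume remaining = 93 − 43.6851 = 49.3149 mL
Drug remaining = 49.3149 mL × 10752.69 mcg/mL = 530267.7 mcg = 530.2677 mg

530 mg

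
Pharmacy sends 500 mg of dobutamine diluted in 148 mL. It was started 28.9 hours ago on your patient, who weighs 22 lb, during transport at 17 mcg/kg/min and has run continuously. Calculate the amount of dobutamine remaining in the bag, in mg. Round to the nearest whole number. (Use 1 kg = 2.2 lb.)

205 mg

Weight = 22 lb ÷ 2.2 lb/kg = 10 kg
Dose = 17 mcg/kg/min × 10 kg = 170 mcg/min
170 mcg/min × 60 min/hr = 10200 mcg/hr
Concentration = 500 mg ÷ 148 mL = 3.378378 mg/mL = 3378.378 mcg/mL
Rate = 10200 mcg/hr ÷ 3378.378 mcg/mL = 3.0192 mL/hr
Volume infused = 3.0192 mL/hr × 28.9 hr = 87.25488 mL
Volume remaining = 148 − 87.25488 = 60.74512 mL
Drug remaining = 60.74512 mL × 3378.378 mcg/mL = 205220 mcg = 205.22 mg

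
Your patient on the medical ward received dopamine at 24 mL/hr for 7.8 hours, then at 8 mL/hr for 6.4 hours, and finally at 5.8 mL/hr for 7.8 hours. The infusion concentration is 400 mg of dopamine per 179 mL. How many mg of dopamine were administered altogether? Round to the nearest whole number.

Concentration = 400 mg ÷ 179 mL = 2.234637 mg/mL
Stage 1: 24 mL/hr × 7.8 hr = 187.2 mL → 187.2 mL × 2.234637 mg/mL = 418.324 mg
Stage 2: 8 mL/hr × 6.4 hr = 51.2 mL → 51.2 mL × 2.234637 mg/mL = 114.4134 mg
Stage 3: 5.8 mL/hr × 7.8 hr = 45.24 mL → 45.24 mL × 2.234637 mg/mL = 101.095 mg
Total = 418.324 + 114.4134 + 101.095 = 633.8324 mg

634 mg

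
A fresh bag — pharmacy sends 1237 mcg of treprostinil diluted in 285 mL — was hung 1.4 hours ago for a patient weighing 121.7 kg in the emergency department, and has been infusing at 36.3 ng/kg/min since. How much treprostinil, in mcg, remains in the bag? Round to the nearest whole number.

866 mcg

Dose = 36.3 ng/kg/min × 121.7 kg = 4417.71 ng/min
4417.71 ng/min × 60 min/hr = 265062.6 ng/hr
Concentration = 1237 mcg ÷ 285 mL = 4.340351 mcg/mL = 4340.351 ng/mL
Rate = 265062.6 ng/hr ÷ 4340.351 ng/mL = 61.06939 mL/hr
Volume infused = 61.06939 mL/hr × 1.4 hr = 85.49715 mL
Volume remaining = 285 − 85.49715 = 199.5028 mL
Drug remaining = 199.5028 mL × 4340.351 ng/mL = 865912.4 ng = 865.9124 mcg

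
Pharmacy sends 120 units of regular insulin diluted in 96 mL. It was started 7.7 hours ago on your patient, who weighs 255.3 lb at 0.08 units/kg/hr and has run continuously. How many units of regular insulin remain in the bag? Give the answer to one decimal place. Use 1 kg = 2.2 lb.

Weight = 255.3 lb ÷ 2.2 lb/kg = 116.0455 kg
Dose = 0.08 units/kg/hr × 116.0455 kg = 9.283636 units/hr
Concentration = 120 units ÷ 96 mL = 1.25 units/mL
Rate = 9.283636 units/hr ÷ 1.25 units/mL = 7.426909 mL/hr
Volume infused = 7.426909 mL/hr × 7.7 hr = 57.1872 mL
Volume remaining = 96 − 57.1872 = 38.8128 mL
Drug remaining = 38.8128 mL × 1.25 units/mL = 48.516 units

48.5 units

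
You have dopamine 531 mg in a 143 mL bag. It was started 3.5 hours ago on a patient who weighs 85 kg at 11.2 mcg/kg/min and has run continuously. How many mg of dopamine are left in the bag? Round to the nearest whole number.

331 mg

Dose = 11.2 mcg/kg/min × 85 kg = 952 mcg/min
952 mcg/min × 60 min/hr = 57120 mcg/hr
Concentration = 531 mg ÷ 143 mL = 3.713287 mg/mL = 3713.287 mcg/mL
Rate = 57120 mcg/hr ÷ 3713.287 mcg/mL = 15.3826 mL/hr
Volume infused = 15.3826 mL/hr × 3.5 hr = 53.8391 mL
Volume remaining = 143 − 53.8391 = 89.1609 mL
Drug remaining = 89.1609 mL × 3713.287 mcg/mL = 331080 mcg = 331.08 mg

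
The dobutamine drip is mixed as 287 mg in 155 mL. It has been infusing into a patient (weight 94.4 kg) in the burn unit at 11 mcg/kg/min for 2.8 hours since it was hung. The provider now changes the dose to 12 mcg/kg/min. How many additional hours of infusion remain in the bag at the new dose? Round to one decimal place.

1.7 hours

Initial rate:
Dose = 11 mcg/kg/min × 94.4 kg = 1038.4 mcg/min
1038.4 mcg/min × 60 min/hr = 62304 mcg/hr
Concentration = 287 mg ÷ 155 mL = 1.851613 mg/mL = 1851.613 mcg/mL
Rate = 62304 mcg/hr ÷ 1851.613 mcg/mL = 33.6485 mL/hr
Volume infused so far = 33.6485 mL/hr × 2.8 hr = 94.2158 mL
Volume remaining = 155 − 94.2158 = 60.7842 mL
New rate:
Dose = 12 mcg/kg/min × 94.4 kg = 1132.8 mcg/min
1132.8 mcg/min × 60 min/hr = 67968 mcg/hr
Rate = 67968 mcg/hr ÷ 1851.613 mcg/mL = 36.70746 mL/hr
Time remaining = 60.7842 mL ÷ 36.70746 mL/hr = 1.655909 hr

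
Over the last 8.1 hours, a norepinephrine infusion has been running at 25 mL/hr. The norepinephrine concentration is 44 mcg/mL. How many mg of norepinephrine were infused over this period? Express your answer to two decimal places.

8.91 mg

Drug rate = 25 mL/hr × 44 mcg/mL = 1100 mcg/hr
Total = 1100 mcg/hr × 8.1 hr = 8910 mcg = 8.91 mg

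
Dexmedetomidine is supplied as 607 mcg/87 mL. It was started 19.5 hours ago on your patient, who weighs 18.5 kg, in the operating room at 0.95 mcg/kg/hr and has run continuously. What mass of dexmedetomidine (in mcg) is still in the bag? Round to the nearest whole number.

Dose = 0.95 mcg/kg/hr × 18.5 kg = 17.575 mcg/hr
Concentration = 607 mcg ÷ 87 mL = 6.977011 mcg/mL
Rate = 17.575 mcg/hr ÷ 6.977011 mcg/mL = 2.518987 mL/hr
Volume infused = 2.518987 mL/hr × 19.5 hr = 49.12024 mL
Volume remaining = 87 − 49.12024 = 37.87976 mL
Drug remaining = 37.87976 mL × 6.977011 mcg/mL = 264.2875 mcg

264 mcg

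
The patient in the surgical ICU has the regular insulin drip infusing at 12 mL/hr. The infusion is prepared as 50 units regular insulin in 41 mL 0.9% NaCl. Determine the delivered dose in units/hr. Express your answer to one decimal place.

Concentration = 50 units ÷ 41 mL = 1.219512 units/mL
Drug rate = 12 mL/hr × 1.219512 units/mL = 14.63415 units/hr

14.6 units/hr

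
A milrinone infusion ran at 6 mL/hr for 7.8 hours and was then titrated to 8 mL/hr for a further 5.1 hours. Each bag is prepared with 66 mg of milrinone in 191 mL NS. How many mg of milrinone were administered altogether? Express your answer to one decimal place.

Concentration = 66 mg ÷ 191 mL = 0.3455497 mg/mL
Stage 1: 6 mL/hr × 7.8 hr = 46.8 mL → 46.8 mL × 0.3455497 mg/mL = 16.17173 mg
Stage 2: 8 mL/hr × 5.1 hr = 40.8 mL → 40.8 mL × 0.3455497 mg/mL = 14.09843 mg
Total = 16.17173 + 14.09843 = 30.27016 mg

30.3 mg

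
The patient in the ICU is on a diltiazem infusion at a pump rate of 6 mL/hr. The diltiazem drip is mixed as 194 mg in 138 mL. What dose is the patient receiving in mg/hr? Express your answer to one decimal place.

Concentration = 194 mg ÷ 138 mL = 1.405797 mg/mL
Drug rate = 6 mL/hr × 1.405797 mg/mL = 8.434783 mg/hr

8.4 mg/hr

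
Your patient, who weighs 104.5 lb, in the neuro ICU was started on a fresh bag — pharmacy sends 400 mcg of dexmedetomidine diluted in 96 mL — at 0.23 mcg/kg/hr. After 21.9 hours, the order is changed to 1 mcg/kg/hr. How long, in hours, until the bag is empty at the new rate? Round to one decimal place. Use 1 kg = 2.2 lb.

3.4 hours

Initial rate:
Weight = 104.5 lb ÷ 2.2 lb/kg = 47.5 kg
Dose = 0.23 mcg/kg/hr × 47.5 kg = 10.925 mcg/hr
Concentration = 400 mcg ÷ 96 mL = 4.166667 mcg/mL
Rate = 10.925 mcg/hr ÷ 4.166667 mcg/mL = 2.622 mL/hr
Volume infused so far = 2.622 mL/hr × 21.9 hr = 57.4218 mL
Volume remaining = 96 − 57.4218 = 38.5782 mL
New rate:
Dose = 1 mcg/kg/hr × 47.5 kg = 47.5 mcg/hr
Rate = 47.5 mcg/hr ÷ 4.166667 mcg/mL = 11.4 mL/hr
Time remaining = 38.5782 mL ÷ 11.4 mL/hr = 3.384053 hr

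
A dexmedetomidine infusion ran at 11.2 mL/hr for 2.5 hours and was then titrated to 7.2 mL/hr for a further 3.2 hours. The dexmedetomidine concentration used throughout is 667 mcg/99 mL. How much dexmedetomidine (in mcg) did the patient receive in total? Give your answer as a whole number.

Concentration = 667 mcg ÷ 99 mL = 6.737374 mcg/mL
Stage 1: 11.2 mL/hr × 2.5 hr = 28 mL → 28 mL × 6.737374 mcg/mL = 188.6465 mcg
Stage 2: 7.2 mL/hr × 3.2 hr = 23.04 mL → 23.04 mL × 6.737374 mcg/mL = 155.2291 mcg
Total = 188.6465 + 155.2291 = 343.8756 mcg

344 mcg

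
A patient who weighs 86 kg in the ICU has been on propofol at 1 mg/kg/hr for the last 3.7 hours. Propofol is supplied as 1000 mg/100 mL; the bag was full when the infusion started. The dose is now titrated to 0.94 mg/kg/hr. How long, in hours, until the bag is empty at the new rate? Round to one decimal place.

Initial rate:
Dose = 1 mg/kg/hr × 86 kg = 86 mg/hr
Concentration = 1000 mg ÷ 100 mL = 10 mg/mL
Rate = 86 mg/hr ÷ 10 mg/mL = 8.6 mL/hr
Volume infused so far = 8.6 mL/hr × 3.7 hr = 31.82 mL
Volume remaining = 100 − 31.82 = 68.18 mL
New rate:
Dose = 0.94 mg/kg/hr × 86 kg = 80.84 mg/hr
Rate = 80.84 mg/hr ÷ 10 mg/mL = 8.084 mL/hr
Time remaining = 68.18 mL ÷ 8.084 mL/hr = 8.433944 hr

8.4 hours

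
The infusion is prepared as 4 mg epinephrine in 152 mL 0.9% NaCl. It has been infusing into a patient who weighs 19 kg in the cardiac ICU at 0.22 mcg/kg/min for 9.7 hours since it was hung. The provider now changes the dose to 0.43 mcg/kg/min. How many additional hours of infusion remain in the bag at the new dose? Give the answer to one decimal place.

3.2 hours

Initial rate:
Dose = 0.22 mcg/kg/min × 19 kg = 4.18 mcg/min
4.18 mcg/min × 60 min/hr = 250.8 mcg/hr
Concentration = 4 mg ÷ 152 mL = 0.02631579 mg/mL = 26.31579 mcg/mL
Rate = 250.8 mcg/hr ÷ 26.31579 mcg/mL = 9.5304 mL/hr
Volume infused so far = 9.5304 mL/hr × 9.7 hr = 92.44488 mL
Volume remaining = 152 − 92.44488 = 59.55512 mL
New rate:
Dose = 0.43 mcg/kg/min × 19 kg = 8.17 mcg/min
8.17 mcg/min × 60 min/hr = 490.2 mcg/hr
Rate = 490.2 mcg/hr ÷ 26.31579 mcg/mL = 18.6276 mL/hr
Time remaining = 59.55512 mL ÷ 18.6276 mL/hr = 3.197144 hr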